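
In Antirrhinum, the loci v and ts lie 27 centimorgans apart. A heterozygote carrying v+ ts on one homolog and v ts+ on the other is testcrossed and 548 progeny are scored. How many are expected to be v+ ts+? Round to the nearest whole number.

74

A map distance of 27 centimorgans corresponds to a recombination frequency of 0.270.
The F1 is v+ ts / v ts+, so v+ ts+ is a recombinant gamete class with expected frequency r/2 = 0.270/2 = 0.1350.
Expected number = 0.1350 × 548 = 73.98 ≈ 74.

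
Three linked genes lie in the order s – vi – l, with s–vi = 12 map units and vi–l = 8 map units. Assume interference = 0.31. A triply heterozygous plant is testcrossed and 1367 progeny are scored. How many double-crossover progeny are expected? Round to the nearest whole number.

Map distances give recombination frequencies of 0.120 and 0.080 for the two intervals.
With interference 0.31 (so coincidence = 0.69), expected double-crossover frequency = 0.120 × 0.080 × 0.69 = 0.00662.
Expected number = 0.00662 × 1367 = 9.06 ≈ 9.

9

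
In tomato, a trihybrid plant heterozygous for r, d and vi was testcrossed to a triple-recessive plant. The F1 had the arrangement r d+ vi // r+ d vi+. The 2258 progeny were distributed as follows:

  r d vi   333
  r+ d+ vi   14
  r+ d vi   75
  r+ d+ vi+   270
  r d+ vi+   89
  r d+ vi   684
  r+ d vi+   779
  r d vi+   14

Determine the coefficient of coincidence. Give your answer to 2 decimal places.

0.52

The two rarest classes, r+ d+ vi and r d vi+, are the double crossovers. Comparing them with the parentals, only the r allele has switched, so r is the middle locus and the order is d – r – vi.
d–r: (603 + 28)/2258 = 0.2795; r–vi: (164 + 28)/2258 = 0.0850.
Expected DCO frequency = 0.2795 × 0.0850 ≈ 0.02376; observed = 28/2258 ≈ 0.01240.
Coefficient of coincidence = 0.01240/0.02376 ≈ 0.52.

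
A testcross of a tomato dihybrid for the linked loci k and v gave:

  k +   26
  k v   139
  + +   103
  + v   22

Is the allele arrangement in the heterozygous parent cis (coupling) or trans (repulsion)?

cis

The two most frequent classes are + + (103) and k v (139); these are the parental (non-recombinant) types.
So the F1 carried + + on one chromosome and k v on the other — the recessive alleles are on the same chromosome (cis / coupling).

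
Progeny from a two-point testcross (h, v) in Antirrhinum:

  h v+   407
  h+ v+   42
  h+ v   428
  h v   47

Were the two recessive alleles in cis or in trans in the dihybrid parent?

The two most frequent classes are h+ v (428) and h v+ (407); these are the parental (non-recombinant) types.
So the F1 carried h+ v on one chromosome and h v+ on the other — the recessive alleles are on opposite chromosomes (trans / repulsion).

trans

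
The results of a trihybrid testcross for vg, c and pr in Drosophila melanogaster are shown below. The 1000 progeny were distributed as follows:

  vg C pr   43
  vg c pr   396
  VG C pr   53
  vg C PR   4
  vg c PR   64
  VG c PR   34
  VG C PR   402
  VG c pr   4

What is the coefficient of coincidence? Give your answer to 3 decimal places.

0.753

The two most frequent reciprocal classes, VG C PR and vg c pr, are the parental types, so the F1 was VG C PR / vg c pr.
The two rarest classes, vg C PR and VG c pr, are the double crossovers. Comparing them with the parentals, only the vg allele has switched, so vg is the middle locus and the order is c – vg – pr.
c–vg: (77 + 8)/1000 = 0.0850; vg–pr: (117 + 8)/1000 = 0.1250.
Expected DCO frequency = 0.0850 × 0.1250 ≈ 0.01063; observed = 8/1000 ≈ 0.00800.
Coefficient of coincidence = 0.00800/0.01063 ≈ 0.753.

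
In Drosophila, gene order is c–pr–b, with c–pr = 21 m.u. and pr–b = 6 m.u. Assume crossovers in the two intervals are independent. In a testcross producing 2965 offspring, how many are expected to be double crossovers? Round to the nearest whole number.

37

Map distances give recombination frequencies of 0.210 and 0.060 for the two intervals.
With no interference, expected double-crossover frequency = 0.210 × 0.060 = 0.01260.
Expected number = 0.01260 × 2965 = 37.36 ≈ 37.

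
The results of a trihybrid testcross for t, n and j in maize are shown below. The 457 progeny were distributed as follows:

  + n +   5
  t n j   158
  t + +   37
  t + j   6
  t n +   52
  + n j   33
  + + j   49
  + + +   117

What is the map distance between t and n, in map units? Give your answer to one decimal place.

The two most frequent reciprocal classes, t n j and + + +, are the parental types, so the F1 was t n j / + + +.
The two rarest classes, t + j and + n +, are the double crossovers. Comparing them with the parentals, only the n allele has switched, so n is the middle locus and the order is j – n – t.
Crossovers in the n–t interval produce the single-crossover classes + n j and t + + (33 + 37 = 70) plus the double crossovers (11).
RF(n–t) = (70 + 11) / 457 = 81/457 = 0.1772 → 17.7 map units.

17.7 map units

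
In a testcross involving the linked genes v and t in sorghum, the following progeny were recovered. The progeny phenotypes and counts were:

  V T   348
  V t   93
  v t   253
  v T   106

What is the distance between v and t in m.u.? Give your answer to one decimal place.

24.9 m.u.

The two most frequent classes, V T (348) and v t (253), are the parental types, so the F1 was V T / v t.
The recombinant classes are V t and v T: 93 + 106 = 199.
Recombination frequency = 199/800 = 0.2487 ≈ 24.9%, i.e. 24.9 m.u.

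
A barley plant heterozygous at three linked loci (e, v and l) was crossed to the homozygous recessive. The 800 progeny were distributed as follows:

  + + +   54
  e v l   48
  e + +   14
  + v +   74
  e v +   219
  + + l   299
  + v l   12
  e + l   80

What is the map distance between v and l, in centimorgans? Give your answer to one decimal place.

16.0 centimorgans

The two most frequent reciprocal classes, + + l and e v +, are the parental types, so the F1 was + + l / e v +.
The two rarest classes, + v l and e + +, are the double crossovers. Comparing them with the parentals, only the v allele has switched, so v is the middle locus and the order is l – v – e.
Crossovers in the l–v interval produce the single-crossover classes + + + and e v l (54 + 48 = 102) plus the double crossovers (26).
RF(l–v) = (102 + 26) / 800 = 128/800 = 0.1600 → 16.0 centimorgans.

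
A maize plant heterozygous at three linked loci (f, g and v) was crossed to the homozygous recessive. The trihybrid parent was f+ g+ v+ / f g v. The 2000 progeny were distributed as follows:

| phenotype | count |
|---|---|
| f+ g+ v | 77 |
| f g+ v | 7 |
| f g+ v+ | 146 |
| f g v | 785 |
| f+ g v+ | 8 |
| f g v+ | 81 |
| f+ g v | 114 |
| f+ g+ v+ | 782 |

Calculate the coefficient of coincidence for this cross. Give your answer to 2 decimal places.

0.63

The two rarest classes, f+ g v+ and f g+ v, are the double crossovers. Comparing them with the parentals, only the g allele has switched, so g is the middle locus and the order is f – g – v.
f–g: (260 + 15)/2000 = 0.1375; g–v: (158 + 15)/2000 = 0.0865.
Expected DCO frequency = 0.1375 × 0.0865 ≈ 0.01189; observed = 15/2000 ≈ 0.00750.
Coefficient of coincidence = 0.00750/0.01189 ≈ 0.63.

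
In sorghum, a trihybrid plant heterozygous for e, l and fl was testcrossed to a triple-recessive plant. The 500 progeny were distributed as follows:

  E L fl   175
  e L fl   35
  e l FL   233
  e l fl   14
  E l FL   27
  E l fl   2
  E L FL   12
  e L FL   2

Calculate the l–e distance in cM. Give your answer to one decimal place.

13.2 cM

The two most frequent reciprocal classes, e l FL and E L fl, are the parental types, so the F1 was e l FL / E L fl.
The two rarest classes, e L FL and E l fl, are the double crossovers. Comparing them with the parentals, only the l allele has switched, so l is the middle locus and the order is e – l – fl.
Crossovers in the e–l interval produce the single-crossover classes E l FL and e L fl (27 + 35 = 62) plus the double crossovers (4).
RF(e–l) = (62 + 4) / 500 = 66/500 = 0.1320 → 13.2 cM.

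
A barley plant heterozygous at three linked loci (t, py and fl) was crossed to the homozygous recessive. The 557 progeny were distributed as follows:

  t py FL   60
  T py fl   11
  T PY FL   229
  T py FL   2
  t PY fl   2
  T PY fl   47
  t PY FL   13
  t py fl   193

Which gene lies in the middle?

The two most frequent reciprocal classes, t py fl and T PY FL, are the parental types, so the F1 was t py fl / T PY FL.
The two rarest classes, t PY fl and T py FL, are the double crossovers. Comparing them with the parentals, only the py allele has switched, so py is the middle locus and the order is t – py – fl.

py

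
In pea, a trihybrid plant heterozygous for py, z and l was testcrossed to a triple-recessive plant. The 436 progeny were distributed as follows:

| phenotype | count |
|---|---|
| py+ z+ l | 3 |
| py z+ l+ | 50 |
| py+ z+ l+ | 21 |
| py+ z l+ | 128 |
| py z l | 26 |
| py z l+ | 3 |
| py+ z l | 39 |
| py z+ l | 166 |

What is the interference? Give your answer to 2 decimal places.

0.48

The two most frequent reciprocal classes, py+ z l+ and py z+ l, are the parental types, so the F1 was py+ z l+ / py z+ l.
The two rarest classes, py z l+ and py+ z+ l, are the double crossovers. Comparing them with the parentals, only the py allele has switched, so py is the middle locus and the order is z – py – l.
z–py: (47 + 6)/436 = 0.1216; py–l: (89 + 6)/436 = 0.2179.
Expected DCO frequency = 0.1216 × 0.2179 ≈ 0.02650; observed = 6/436 ≈ 0.01376.
Coefficient of coincidence = 0.01376/0.02650 ≈ 0.52; interference = 1 − 0.52 = 0.48.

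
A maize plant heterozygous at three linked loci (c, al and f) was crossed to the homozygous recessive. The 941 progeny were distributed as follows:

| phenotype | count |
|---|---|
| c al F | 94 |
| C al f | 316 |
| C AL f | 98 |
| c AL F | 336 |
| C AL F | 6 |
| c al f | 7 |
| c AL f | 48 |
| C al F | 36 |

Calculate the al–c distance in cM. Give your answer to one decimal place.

The two most frequent reciprocal classes, c AL F and C al f, are the parental types, so the F1 was c AL F / C al f.
The two rarest classes, C AL F and c al f, are the double crossovers. Comparing them with the parentals, only the c allele has switched, so c is the middle locus and the order is f – c – al.
Crossovers in the c–al interval produce the single-crossover classes c al F and C AL f (94 + 98 = 192) plus the double crossovers (13).
RF(c–al) = (192 + 13) / 941 = 205/941 = 0.2179 → 21.8 cM.

21.8 cM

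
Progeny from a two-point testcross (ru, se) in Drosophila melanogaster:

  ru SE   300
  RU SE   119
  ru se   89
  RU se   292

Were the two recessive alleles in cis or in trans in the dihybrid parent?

The two most frequent classes are RU se (292) and ru SE (300); these are the parental (non-recombinant) types.
So the F1 carried RU se on one chromosome and ru SE on the other — the recessive alleles are on opposite chromosomes (trans / repulsion).

trans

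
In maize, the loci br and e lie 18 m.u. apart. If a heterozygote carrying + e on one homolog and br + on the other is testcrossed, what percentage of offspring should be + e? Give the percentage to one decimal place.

41.0%

A map distance of 18 m.u. corresponds to a recombination frequency of 0.180.
The F1 is + e / br +, so + e is a parental gamete class with expected frequency (1 − r)/2 = 0.820/2 = 0.4100.
That is 0.4100 = 41.0% of the progeny.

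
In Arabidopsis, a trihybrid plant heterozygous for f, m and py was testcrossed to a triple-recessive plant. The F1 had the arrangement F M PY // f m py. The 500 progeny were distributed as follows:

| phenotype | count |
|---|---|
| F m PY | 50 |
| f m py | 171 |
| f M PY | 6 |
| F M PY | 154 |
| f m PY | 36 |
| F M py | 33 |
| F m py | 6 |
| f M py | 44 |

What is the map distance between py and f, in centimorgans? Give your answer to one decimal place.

The two rarest classes, f M PY and F m py, are the double crossovers. Comparing them with the parentals, only the f allele has switched, so f is the middle locus and the order is m – f – py.
Crossovers in the f–py interval produce the single-crossover classes F M py and f m PY (33 + 36 = 69) plus the double crossovers (12).
RF(f–py) = (69 + 12) / 500 = 81/500 = 0.1620 → 16.2 centimorgans.

16.2 centimorgans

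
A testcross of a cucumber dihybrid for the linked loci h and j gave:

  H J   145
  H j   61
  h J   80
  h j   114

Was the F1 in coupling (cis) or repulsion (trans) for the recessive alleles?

The two most frequent classes are H J (145) and h j (114); these are the parental (non-recombinant) types.
So the F1 carried H J on one chromosome and h j on the other — the recessive alleles are on the same chromosome (cis / coupling).

cis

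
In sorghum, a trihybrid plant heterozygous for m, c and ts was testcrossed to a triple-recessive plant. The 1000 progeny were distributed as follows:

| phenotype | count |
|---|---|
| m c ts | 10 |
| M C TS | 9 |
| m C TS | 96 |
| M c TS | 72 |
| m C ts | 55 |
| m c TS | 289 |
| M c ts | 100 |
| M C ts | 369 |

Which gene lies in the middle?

The two most frequent reciprocal classes, M C ts and m c TS, are the parental types, so the F1 was M C ts / m c TS.
The two rarest classes, M C TS and m c ts, are the double crossovers. Comparing them with the parentals, only the ts allele has switched, so ts is the middle locus and the order is m – ts – c.

ts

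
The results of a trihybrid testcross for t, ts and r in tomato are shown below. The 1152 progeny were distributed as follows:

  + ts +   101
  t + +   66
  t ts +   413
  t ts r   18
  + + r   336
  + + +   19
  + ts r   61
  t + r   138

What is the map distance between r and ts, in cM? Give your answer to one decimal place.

The two most frequent reciprocal classes, t ts + and + + r, are the parental types, so the F1 was t ts + / + + r.
The two rarest classes, t ts r and + + +, are the double crossovers. Comparing them with the parentals, only the r allele has switched, so r is the middle locus and the order is ts – r – t.
Crossovers in the ts–r interval produce the single-crossover classes t + + and + ts r (66 + 61 = 127) plus the double crossovers (37).
RF(ts–r) = (127 + 37) / 1152 = 164/1152 = 0.1424 → 14.2 cM.

14.2 cM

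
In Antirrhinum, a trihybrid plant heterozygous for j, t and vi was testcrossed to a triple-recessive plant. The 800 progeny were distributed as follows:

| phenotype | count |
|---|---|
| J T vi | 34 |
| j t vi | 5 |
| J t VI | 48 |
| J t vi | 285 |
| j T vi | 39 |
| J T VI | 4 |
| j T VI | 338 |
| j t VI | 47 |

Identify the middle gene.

j

The two most frequent reciprocal classes, J t vi and j T VI, are the parental types, so the F1 was J t vi / j T VI.
The two rarest classes, j t vi and J T VI, are the double crossovers. Comparing them with the parentals, only the j allele has switched, so j is the middle locus and the order is vi – j – t.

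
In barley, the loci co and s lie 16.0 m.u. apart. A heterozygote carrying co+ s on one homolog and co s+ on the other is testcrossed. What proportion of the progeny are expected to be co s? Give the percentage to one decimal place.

A map distance of 16.0 m.u. corresponds to a recombination frequency of 0.160.
The F1 is co+ s / co s+, so co s is a recombinant gamete class with expected frequency r/2 = 0.160/2 = 0.0800.
That is 0.0800 = 8.0% of the progeny.

8.0%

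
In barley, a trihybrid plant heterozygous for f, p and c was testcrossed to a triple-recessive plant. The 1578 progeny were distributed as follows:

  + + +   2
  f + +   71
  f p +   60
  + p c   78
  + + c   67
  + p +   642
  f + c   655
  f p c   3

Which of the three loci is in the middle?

p

The two most frequent reciprocal classes, + p + and f + c, are the parental types, so the F1 was + p + / f + c.
The two rarest classes, + + + and f p c, are the double crossovers. Comparing them with the parentals, only the p allele has switched, so p is the middle locus and the order is c – p – f.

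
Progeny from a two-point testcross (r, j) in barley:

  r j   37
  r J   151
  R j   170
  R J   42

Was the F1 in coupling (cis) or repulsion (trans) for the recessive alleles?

trans

The two most frequent classes are R j (170) and r J (151); these are the parental (non-recombinant) types.
So the F1 carried R j on one chromosome and r J on the other — the recessive alleles are on opposite chromosomes (trans / repulsion).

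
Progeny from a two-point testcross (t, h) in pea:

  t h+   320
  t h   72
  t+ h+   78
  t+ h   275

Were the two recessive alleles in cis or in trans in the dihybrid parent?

The two most frequent classes are t+ h (275) and t h+ (320); these are the parental (non-recombinant) types.
So the F1 carried t+ h on one chromosome and t h+ on the other — the recessive alleles are on opposite chromosomes (trans / repulsion).

trans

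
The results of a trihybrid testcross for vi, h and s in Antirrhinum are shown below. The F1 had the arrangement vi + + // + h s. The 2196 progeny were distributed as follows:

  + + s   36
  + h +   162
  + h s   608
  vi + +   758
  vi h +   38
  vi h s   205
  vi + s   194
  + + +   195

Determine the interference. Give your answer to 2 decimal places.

0.20

The two rarest classes, vi h + and + + s, are the double crossovers. Comparing them with the parentals, only the h allele has switched, so h is the middle locus and the order is vi – h – s.
vi–h: (400 + 74)/2196 = 0.2158; h–s: (356 + 74)/2196 = 0.1958.
Expected DCO frequency = 0.2158 × 0.1958 ≈ 0.04225; observed = 74/2196 ≈ 0.03370.
Coefficient of coincidence = 0.03370/0.04225 ≈ 0.80; interference = 1 − 0.80 = 0.20.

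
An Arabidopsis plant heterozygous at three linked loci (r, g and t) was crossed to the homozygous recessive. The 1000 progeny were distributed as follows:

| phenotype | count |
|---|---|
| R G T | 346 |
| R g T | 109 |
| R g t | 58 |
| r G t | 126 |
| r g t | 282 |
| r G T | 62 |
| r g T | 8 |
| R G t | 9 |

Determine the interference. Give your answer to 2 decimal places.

The two most frequent reciprocal classes, r g t and R G T, are the parental types, so the F1 was r g t / R G T.
The two rarest classes, r g T and R G t, are the double crossovers. Comparing them with the parentals, only the t allele has switched, so t is the middle locus and the order is r – t – g.
r–t: (120 + 17)/1000 = 0.1370; t–g: (235 + 17)/1000 = 0.2520.
Expected DCO frequency = 0.1370 × 0.2520 ≈ 0.03452; observed = 17/1000 ≈ 0.01700.
Coefficient of coincidence = 0.01700/0.03452 ≈ 0.49; interference = 1 − 0.49 = 0.51.

0.51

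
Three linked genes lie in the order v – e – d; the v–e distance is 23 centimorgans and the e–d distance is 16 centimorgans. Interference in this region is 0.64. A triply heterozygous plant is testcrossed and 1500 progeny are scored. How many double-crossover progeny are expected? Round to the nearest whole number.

Map distances give recombination frequencies of 0.230 and 0.160 for the two intervals.
With interference 0.64 (so coincidence = 0.36), expected double-crossover frequency = 0.230 × 0.160 × 0.36 = 0.01325.
Expected number = 0.01325 × 1500 = 19.87 ≈ 20.

20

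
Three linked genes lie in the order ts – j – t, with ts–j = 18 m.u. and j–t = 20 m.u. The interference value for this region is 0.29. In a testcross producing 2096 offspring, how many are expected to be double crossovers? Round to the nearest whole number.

Map distances give recombination frequencies of 0.180 and 0.200 for the two intervals.
With interference 0.29 (so coincidence = 0.71), expected double-crossover frequency = 0.180 × 0.200 × 0.71 = 0.02556.
Expected number = 0.02556 × 2096 = 53.57 ≈ 54.

54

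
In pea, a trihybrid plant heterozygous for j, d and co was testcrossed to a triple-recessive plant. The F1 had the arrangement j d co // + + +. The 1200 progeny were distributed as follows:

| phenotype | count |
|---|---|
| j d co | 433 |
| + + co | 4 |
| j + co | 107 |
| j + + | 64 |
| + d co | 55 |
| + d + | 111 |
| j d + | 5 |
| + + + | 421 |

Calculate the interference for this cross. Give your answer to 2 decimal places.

The two rarest classes, j d + and + + co, are the double crossovers. Comparing them with the parentals, only the co allele has switched, so co is the middle locus and the order is d – co – j.
d–co: (218 + 9)/1200 = 0.1892; co–j: (119 + 9)/1200 = 0.1067.
Expected DCO frequency = 0.1892 × 0.1067 ≈ 0.02019; observed = 9/1200 ≈ 0.00750.
Coefficient of coincidence = 0.00750/0.02019 ≈ 0.37; interference = 1 − 0.37 = 0.63.

0.63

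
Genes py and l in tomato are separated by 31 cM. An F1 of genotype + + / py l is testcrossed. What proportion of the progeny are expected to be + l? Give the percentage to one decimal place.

15.5%

A map distance of 31 cM corresponds to a recombination frequency of 0.310.
The F1 is + + / py l, so + l is a recombinant gamete class with expected frequency r/2 = 0.310/2 = 0.1550.
That is 0.1550 = 15.5% of the progeny.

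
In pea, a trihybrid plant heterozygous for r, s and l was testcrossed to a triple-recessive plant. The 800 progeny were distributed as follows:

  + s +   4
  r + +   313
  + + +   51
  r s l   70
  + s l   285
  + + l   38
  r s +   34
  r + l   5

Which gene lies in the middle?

The two most frequent reciprocal classes, r + + and + s l, are the parental types, so the F1 was r + + / + s l.
The two rarest classes, r + l and + s +, are the double crossovers. Comparing them with the parentals, only the l allele has switched, so l is the middle locus and the order is s – l – r.

l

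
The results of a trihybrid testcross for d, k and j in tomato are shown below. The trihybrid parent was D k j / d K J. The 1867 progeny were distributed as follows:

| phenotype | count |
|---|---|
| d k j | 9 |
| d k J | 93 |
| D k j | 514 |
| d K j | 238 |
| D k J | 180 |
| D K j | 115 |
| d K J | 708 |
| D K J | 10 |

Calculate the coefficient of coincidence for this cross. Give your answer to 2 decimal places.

The two rarest classes, d k j and D K J, are the double crossovers. Comparing them with the parentals, only the d allele has switched, so d is the middle locus and the order is j – d – k.
j–d: (418 + 19)/1867 = 0.2341; d–k: (208 + 19)/1867 = 0.1216.
Expected DCO frequency = 0.2341 × 0.1216 ≈ 0.02847; observed = 19/1867 ≈ 0.01018.
Coefficient of coincidence = 0.01018/0.02847 ≈ 0.36.

0.36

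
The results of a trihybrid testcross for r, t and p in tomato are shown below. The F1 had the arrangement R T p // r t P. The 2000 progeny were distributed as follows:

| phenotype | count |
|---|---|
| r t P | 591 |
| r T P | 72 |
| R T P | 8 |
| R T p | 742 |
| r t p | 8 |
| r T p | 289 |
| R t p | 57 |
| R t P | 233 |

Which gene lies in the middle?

p

The two rarest classes, R T P and r t p, are the double crossovers. Comparing them with the parentals, only the p allele has switched, so p is the middle locus and the order is r – p – t.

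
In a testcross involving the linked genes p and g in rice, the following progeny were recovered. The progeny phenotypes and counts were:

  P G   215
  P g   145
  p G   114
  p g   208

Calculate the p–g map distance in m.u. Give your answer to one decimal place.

38.0 m.u.

The two most frequent classes, P G (215) and p g (208), are the parental types, so the F1 was P G / p g.
The recombinant classes are P g and p G: 145 + 114 = 259.
Recombination frequency = 259/682 = 0.3798 ≈ 38.0%, i.e. 38.0 m.u.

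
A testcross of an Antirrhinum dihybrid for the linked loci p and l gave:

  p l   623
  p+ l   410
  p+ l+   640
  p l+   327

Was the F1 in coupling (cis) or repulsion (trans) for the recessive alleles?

The two most frequent classes are p+ l+ (640) and p l (623); these are the parental (non-recombinant) types.
So the F1 carried p+ l+ on one chromosome and p l on the other — the recessive alleles are on the same chromosome (cis / coupling).

cis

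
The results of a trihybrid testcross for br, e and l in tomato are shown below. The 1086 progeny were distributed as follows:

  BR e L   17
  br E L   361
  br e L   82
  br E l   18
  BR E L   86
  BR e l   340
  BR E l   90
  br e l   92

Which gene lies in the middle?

l

The two most frequent reciprocal classes, BR e l and br E L, are the parental types, so the F1 was BR e l / br E L.
The two rarest classes, BR e L and br E l, are the double crossovers. Comparing them with the parentals, only the l allele has switched, so l is the middle locus and the order is e – l – br.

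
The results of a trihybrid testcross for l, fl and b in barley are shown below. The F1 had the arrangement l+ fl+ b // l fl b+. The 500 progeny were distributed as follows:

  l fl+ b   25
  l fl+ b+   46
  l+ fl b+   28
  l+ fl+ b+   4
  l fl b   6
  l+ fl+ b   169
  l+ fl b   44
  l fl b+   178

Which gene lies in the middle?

b

The two rarest classes, l+ fl+ b+ and l fl b, are the double crossovers. Comparing them with the parentals, only the b allele has switched, so b is the middle locus and the order is l – b – fl.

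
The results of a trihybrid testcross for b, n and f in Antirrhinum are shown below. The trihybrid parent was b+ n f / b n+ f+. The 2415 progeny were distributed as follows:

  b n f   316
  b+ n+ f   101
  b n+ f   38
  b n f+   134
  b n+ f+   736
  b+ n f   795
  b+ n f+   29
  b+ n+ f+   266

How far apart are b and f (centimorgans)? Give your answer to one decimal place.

26.9 centimorgans

The two rarest classes, b+ n f+ and b n+ f, are the double crossovers. Comparing them with the parentals, only the f allele has switched, so f is the middle locus and the order is n – f – b.
Crossovers in the f–b interval produce the single-crossover classes b n f and b+ n+ f+ (316 + 266 = 582) plus the double crossovers (67).
RF(f–b) = (582 + 67) / 2415 = 649/2415 = 0.2687 → 26.9 centimorgans.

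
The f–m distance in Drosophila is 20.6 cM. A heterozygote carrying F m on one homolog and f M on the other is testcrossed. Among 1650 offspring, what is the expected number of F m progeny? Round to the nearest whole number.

A map distance of 20.6 cM corresponds to a recombination frequency of 0.206.
The F1 is F m / f M, so F m is a parental gamete class with expected frequency (1 − r)/2 = 0.794/2 = 0.3970.
Expected number = 0.3970 × 1650 = 655.05 ≈ 655.

655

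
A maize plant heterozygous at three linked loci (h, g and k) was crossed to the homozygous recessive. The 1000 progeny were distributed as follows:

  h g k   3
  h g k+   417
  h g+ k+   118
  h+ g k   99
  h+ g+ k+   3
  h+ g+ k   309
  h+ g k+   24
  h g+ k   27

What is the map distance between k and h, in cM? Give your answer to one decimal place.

5.7 cM

The two most frequent reciprocal classes, h g k+ and h+ g+ k, are the parental types, so the F1 was h g k+ / h+ g+ k.
The two rarest classes, h g k and h+ g+ k+, are the double crossovers. Comparing them with the parentals, only the k allele has switched, so k is the middle locus and the order is h – k – g.
Crossovers in the h–k interval produce the single-crossover classes h+ g k+ and h g+ k (24 + 27 = 51) plus the double crossovers (6).
RF(h–k) = (51 + 6) / 1000 = 57/1000 = 0.0570 → 5.7 cM.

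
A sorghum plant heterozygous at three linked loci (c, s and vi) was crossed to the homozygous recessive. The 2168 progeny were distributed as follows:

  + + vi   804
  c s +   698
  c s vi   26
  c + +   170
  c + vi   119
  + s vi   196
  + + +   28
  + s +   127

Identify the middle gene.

The two most frequent reciprocal classes, c s + and + + vi, are the parental types, so the F1 was c s + / + + vi.
The two rarest classes, c s vi and + + +, are the double crossovers. Comparing them with the parentals, only the vi allele has switched, so vi is the middle locus and the order is c – vi – s.

vi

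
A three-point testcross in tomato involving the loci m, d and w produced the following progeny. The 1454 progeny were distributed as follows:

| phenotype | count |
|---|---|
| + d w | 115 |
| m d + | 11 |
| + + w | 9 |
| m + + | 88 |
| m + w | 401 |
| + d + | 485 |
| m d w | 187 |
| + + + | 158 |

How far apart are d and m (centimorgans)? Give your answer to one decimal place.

The two most frequent reciprocal classes, m + w and + d +, are the parental types, so the F1 was m + w / + d +.
The two rarest classes, + + w and m d +, are the double crossovers. Comparing them with the parentals, only the m allele has switched, so m is the middle locus and the order is w – m – d.
Crossovers in the m–d interval produce the single-crossover classes m d w and + + + (187 + 158 = 345) plus the double crossovers (20).
RF(m–d) = (345 + 20) / 1454 = 365/1454 = 0.2510 → 25.1 centimorgans.

25.1 centimorgans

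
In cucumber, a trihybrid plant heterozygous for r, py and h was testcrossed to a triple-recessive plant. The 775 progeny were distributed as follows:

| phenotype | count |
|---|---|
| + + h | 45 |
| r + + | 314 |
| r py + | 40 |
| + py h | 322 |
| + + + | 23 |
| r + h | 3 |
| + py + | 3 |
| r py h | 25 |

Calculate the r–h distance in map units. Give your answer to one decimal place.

7.0 map units

The two most frequent reciprocal classes, + py h and r + +, are the parental types, so the F1 was + py h / r + +.
The two rarest classes, + py + and r + h, are the double crossovers. Comparing them with the parentals, only the h allele has switched, so h is the middle locus and the order is py – h – r.
Crossovers in the h–r interval produce the single-crossover classes r py h and + + + (25 + 23 = 48) plus the double crossovers (6).
RF(h–r) = (48 + 6) / 775 = 54/775 = 0.0697 → 7.0 map units.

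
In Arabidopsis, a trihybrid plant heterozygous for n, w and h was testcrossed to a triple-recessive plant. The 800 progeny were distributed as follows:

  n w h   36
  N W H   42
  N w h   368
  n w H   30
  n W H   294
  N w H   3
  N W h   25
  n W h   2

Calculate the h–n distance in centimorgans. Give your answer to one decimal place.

The two most frequent reciprocal classes, N w h and n W H, are the parental types, so the F1 was N w h / n W H.
The two rarest classes, N w H and n W h, are the double crossovers. Comparing them with the parentals, only the h allele has switched, so h is the middle locus and the order is n – h – w.
Crossovers in the n–h interval produce the single-crossover classes n w h and N W H (36 + 42 = 78) plus the double crossovers (5).
RF(n–h) = (78 + 5) / 800 = 83/800 = 0.1037 → 10.4 centimorgans.

10.4 centimorgans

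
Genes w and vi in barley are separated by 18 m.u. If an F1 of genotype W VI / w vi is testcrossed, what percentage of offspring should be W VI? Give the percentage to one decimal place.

A map distance of 18 m.u. corresponds to a recombination frequency of 0.180.
The F1 is W VI / w vi, so W VI is a parental gamete class with expected frequency (1 − r)/2 = 0.820/2 = 0.4100.
That is 0.4100 = 41.0% of the progeny.

41.0%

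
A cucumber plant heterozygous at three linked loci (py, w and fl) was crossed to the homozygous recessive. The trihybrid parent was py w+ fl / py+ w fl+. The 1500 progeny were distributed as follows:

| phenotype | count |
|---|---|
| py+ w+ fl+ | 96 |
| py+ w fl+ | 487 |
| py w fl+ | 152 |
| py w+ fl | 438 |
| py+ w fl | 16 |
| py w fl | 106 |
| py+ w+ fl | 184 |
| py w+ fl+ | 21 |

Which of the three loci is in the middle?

fl

The two rarest classes, py w+ fl+ and py+ w fl, are the double crossovers. Comparing them with the parentals, only the fl allele has switched, so fl is the middle locus and the order is py – fl – w.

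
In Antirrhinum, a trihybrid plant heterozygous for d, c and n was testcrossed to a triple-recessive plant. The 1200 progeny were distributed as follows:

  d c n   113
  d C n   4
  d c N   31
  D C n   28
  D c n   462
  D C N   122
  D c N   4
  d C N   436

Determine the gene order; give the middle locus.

n

The two most frequent reciprocal classes, D c n and d C N, are the parental types, so the F1 was D c n / d C N.
The two rarest classes, D c N and d C n, are the double crossovers. Comparing them with the parentals, only the n allele has switched, so n is the middle locus and the order is d – n – c.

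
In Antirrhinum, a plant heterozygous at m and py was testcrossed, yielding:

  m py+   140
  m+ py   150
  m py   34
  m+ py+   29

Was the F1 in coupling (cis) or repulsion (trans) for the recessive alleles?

trans

The two most frequent classes are m+ py (150) and m py+ (140); these are the parental (non-recombinant) types.
So the F1 carried m+ py on one chromosome and m py+ on the other — the recessive alleles are on opposite chromosomes (trans / repulsion).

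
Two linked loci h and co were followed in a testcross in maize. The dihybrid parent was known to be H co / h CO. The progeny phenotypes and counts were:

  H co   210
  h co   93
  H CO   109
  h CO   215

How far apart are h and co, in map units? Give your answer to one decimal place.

The recombinant classes are H CO and h co: 109 + 93 = 202.
Recombination frequency = 202/627 = 0.3222 ≈ 32.2%, i.e. 32.2 map units.

32.2 map units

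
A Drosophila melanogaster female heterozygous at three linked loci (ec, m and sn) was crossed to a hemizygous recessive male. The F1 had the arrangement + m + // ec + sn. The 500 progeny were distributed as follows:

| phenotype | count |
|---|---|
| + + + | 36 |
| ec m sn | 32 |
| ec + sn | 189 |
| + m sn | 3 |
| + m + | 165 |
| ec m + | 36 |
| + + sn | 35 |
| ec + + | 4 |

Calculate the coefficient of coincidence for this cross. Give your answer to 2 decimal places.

The two rarest classes, + m sn and ec + +, are the double crossovers. Comparing them with the parentals, only the sn allele has switched, so sn is the middle locus and the order is m – sn – ec.
m–sn: (68 + 7)/500 = 0.1500; sn–ec: (71 + 7)/500 = 0.1560.
Expected DCO frequency = 0.1500 × 0.1560 ≈ 0.02340; observed = 7/500 ≈ 0.01400.
Coefficient of coincidence = 0.01400/0.02340 ≈ 0.60.

0.60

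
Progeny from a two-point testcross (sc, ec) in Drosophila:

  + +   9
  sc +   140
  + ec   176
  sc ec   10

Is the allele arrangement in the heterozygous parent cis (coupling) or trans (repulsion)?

The two most frequent classes are + ec (176) and sc + (140); these are the parental (non-recombinant) types.
So the F1 carried + ec on one chromosome and sc + on the other — the recessive alleles are on opposite chromosomes (trans / repulsion).

trans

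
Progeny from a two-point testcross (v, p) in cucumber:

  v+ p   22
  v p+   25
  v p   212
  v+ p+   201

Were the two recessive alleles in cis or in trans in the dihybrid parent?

cis

The two most frequent classes are v+ p+ (201) and v p (212); these are the parental (non-recombinant) types.
So the F1 carried v+ p+ on one chromosome and v p on the other — the recessive alleles are on the same chromosome (cis / coupling).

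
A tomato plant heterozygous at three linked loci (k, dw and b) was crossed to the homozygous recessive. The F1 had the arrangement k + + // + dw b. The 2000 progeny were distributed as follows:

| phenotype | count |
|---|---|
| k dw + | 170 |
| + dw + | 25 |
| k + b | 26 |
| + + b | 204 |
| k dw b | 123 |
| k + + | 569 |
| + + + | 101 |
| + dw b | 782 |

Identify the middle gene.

b

The two rarest classes, k + b and + dw +, are the double crossovers. Comparing them with the parentals, only the b allele has switched, so b is the middle locus and the order is dw – b – k.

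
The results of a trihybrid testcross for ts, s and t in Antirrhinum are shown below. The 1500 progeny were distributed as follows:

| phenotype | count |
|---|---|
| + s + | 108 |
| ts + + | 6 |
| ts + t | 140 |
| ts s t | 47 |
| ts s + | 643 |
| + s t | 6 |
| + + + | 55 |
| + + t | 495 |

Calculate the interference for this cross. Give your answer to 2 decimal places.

0.39

The two most frequent reciprocal classes, ts s + and + + t, are the parental types, so the F1 was ts s + / + + t.
The two rarest classes, ts + + and + s t, are the double crossovers. Comparing them with the parentals, only the s allele has switched, so s is the middle locus and the order is ts – s – t.
ts–s: (248 + 12)/1500 = 0.1733; s–t: (102 + 12)/1500 = 0.0760.
Expected DCO frequency = 0.1733 × 0.0760 ≈ 0.01317; observed = 12/1500 ≈ 0.00800.
Coefficient of coincidence = 0.00800/0.01317 ≈ 0.61; interference = 1 − 0.61 = 0.39.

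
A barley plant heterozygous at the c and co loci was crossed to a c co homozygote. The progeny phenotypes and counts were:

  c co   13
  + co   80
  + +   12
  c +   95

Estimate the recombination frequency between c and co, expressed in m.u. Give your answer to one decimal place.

The two most frequent classes, + co (80) and c + (95), are the parental types, so the F1 was + co / c +.
The recombinant classes are + + and c co: 12 + 13 = 25.
Recombination frequency = 25/200 = 0.1250 ≈ 12.5%, i.e. 12.5 m.u.

12.5 m.u.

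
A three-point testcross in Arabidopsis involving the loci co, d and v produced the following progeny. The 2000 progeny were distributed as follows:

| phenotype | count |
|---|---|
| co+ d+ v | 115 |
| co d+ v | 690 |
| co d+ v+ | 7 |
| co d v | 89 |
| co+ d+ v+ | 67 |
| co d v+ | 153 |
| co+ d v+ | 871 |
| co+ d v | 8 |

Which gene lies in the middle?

v

The two most frequent reciprocal classes, co d+ v and co+ d v+, are the parental types, so the F1 was co d+ v / co+ d v+.
The two rarest classes, co d+ v+ and co+ d v, are the double crossovers. Comparing them with the parentals, only the v allele has switched, so v is the middle locus and the order is co – v – d.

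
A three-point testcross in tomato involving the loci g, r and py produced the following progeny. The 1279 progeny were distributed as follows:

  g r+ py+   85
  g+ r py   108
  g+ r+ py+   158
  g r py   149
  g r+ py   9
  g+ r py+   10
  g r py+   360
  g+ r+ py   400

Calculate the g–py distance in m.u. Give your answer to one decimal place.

25.5 m.u.

The two most frequent reciprocal classes, g r py+ and g+ r+ py, are the parental types, so the F1 was g r py+ / g+ r+ py.
The two rarest classes, g+ r py+ and g r+ py, are the double crossovers. Comparing them with the parentals, only the g allele has switched, so g is the middle locus and the order is py – g – r.
Crossovers in the py–g interval produce the single-crossover classes g r py and g+ r+ py+ (149 + 158 = 307) plus the double crossovers (19).
RF(py–g) = (307 + 19) / 1279 = 326/1279 = 0.2549 → 25.5 m.u.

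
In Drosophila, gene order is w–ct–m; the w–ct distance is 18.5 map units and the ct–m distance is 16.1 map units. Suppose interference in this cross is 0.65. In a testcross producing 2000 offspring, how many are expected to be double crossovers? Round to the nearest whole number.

21

Map distances give recombination frequencies of 0.185 and 0.161 for the two intervals.
With interference 0.65 (so coincidence = 0.35), expected double-crossover frequency = 0.185 × 0.161 × 0.35 = 0.01042.
Expected number = 0.01042 × 2000 = 20.85 ≈ 21.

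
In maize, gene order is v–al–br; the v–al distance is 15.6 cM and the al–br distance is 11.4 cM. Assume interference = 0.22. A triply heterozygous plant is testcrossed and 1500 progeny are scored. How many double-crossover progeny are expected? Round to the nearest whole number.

Map distances give recombination frequencies of 0.156 and 0.114 for the two intervals.
With interference 0.22 (so coincidence = 0.78), expected double-crossover frequency = 0.156 × 0.114 × 0.78 = 0.01387.
Expected number = 0.01387 × 1500 = 20.81 ≈ 21.

21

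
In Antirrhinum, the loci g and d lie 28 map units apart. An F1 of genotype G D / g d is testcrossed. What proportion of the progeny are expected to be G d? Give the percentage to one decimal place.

A map distance of 28 map units corresponds to a recombination frequency of 0.280.
The F1 is G D / g d, so G d is a recombinant gamete class with expected frequency r/2 = 0.280/2 = 0.1400.
That is 0.1400 = 14.0% of the progeny.

14.0%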